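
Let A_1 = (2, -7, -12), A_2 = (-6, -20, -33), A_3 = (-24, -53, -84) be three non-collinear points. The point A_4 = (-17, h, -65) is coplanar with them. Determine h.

-41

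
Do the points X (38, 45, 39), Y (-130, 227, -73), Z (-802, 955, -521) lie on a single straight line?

XY = (-168, 182, -112), XZ = (-840, 910, -560).
XY × XZ = (0, 0, 0).
The cross product vanishes, so the three points are collinear.

Yes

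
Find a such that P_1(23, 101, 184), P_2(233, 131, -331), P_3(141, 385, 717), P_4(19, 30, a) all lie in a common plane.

-23

The points are coplanar iff P_1P_2 · (P_1P_3 × P_1P_4) = 0.
Expanding, this is linear in a: (56100)a + (1290300) = 0.
So a = -23.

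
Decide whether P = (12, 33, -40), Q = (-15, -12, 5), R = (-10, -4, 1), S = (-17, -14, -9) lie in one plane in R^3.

Yes

A normal to the plane through P, Q, R is n = PQ × PR = (-180, 117, 9).
The plane has equation n·X = 1341. For S: n·S = 1341.
Equal, so S lies in the plane and all four are coplanar.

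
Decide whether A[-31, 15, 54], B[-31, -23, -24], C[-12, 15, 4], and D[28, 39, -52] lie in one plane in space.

Yes

The four points are coplanar iff the 3×3 determinant with rows AB, AC, AD is zero.
Rows: (0, -38, -78), (19, 0, -50), (59, 24, -106).
Expanding along the first row: (0)(1200) − (-38)(936) + (-78)(456) = 0.
Zero determinant ⇒ coplanar.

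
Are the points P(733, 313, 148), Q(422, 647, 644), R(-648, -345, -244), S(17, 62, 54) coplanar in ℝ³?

Yes

A normal to the plane through P, Q, R is n = PQ × PR = (195440, -806888, 665892).
The plane has equation n·X = -10746408. For S: n·S = -10746408.
Equal, so S lies in the plane and all four are coplanar.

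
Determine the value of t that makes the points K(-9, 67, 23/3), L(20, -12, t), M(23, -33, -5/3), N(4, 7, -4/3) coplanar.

7/3

The points are coplanar iff KL · (KM × KN) = 0.
Expanding, this is linear in t: (-620)t + (4340/3) = 0.
So t = 7/3.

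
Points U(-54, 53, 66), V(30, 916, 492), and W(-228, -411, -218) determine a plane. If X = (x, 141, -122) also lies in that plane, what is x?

A normal to the plane is n = UV × UW = (-47428, -50268, 111186).
X lies in the plane iff n · UX = 0.
This gives (-47428)x + (-27887664) = 0, so x = -588.

-588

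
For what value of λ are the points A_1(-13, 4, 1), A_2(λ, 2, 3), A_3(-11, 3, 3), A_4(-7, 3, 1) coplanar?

-5

Normal to plane A_1A_3A_4: n = (2, 12, 4); plane equation n·P = 26.
Requiring n·A_2 = 26: (2)λ + (36) = 26.
So λ = -5.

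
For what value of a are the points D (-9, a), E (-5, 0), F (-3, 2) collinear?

-4

Collinearity: (D − E) must be parallel to (F − E) = (2, 2).
Cross-multiplying the components: (a − 0)·(2) = (-4)·(2).
Solving gives a = -4.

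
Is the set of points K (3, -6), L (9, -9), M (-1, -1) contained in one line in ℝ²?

No

KL = (6, -3), KM = (-4, 5).
If collinear, KM would be a scalar multiple of KL. But (6)·(5) ≠ (-3)·(-4) (difference 18), so they are not parallel; the points are not collinear.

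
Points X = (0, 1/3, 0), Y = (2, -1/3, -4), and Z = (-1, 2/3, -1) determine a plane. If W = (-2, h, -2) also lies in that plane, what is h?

The plane through X, Y, Z has equation 2x + 6y = 2.
Substituting W: (6)h + (-4) = 2, so h = 1.

1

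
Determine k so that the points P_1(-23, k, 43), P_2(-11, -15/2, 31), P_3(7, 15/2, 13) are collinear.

Collinearity requires P_1P_2 × P_1P_3 = 0; each component is linear in k.
The x-component gives (18)k + (315) = 0, so k = -35/2.
The remaining components then also vanish.

-35/2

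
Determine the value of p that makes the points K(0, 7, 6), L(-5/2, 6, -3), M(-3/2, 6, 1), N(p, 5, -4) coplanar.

-3

Normal to plane KLM: n = (-4, 1, 1); plane equation n·P = 13.
Requiring n·N = 13: (-4)p + (1) = 13.
So p = -3.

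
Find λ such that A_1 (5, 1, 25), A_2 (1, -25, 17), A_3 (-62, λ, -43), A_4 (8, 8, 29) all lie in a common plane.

-22

Normal to plane A_1A_2A_4: n = (-48, -8, 50); plane equation n·P = 1002.
Requiring n·A_3 = 1002: (-8)λ + (826) = 1002.
So λ = -22.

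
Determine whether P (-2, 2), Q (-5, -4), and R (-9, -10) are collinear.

No

PQ = (-3, -6), PR = (-7, -12).
det[PQ; PR] = (-3)(-12) − (-6)(-7) = -6.
The determinant is nonzero, so they are not collinear.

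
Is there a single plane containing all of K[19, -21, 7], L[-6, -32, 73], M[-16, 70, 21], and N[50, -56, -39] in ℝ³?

The four points are coplanar iff the 3×3 determinant with rows KL, KM, KN is zero.
Rows: (-25, -11, 66), (-35, 91, 14), (31, -35, -46).
Expanding along the first row: (-25)(-3696) − (-11)(1176) + (66)(-1596) = 0.
Zero determinant ⇒ coplanar.

Yes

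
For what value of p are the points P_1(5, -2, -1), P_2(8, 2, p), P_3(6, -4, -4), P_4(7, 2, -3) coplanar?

Coplanarity ⇔ det[P_1P_2; P_1P_3; P_1P_4] = 0.
Expanding, this is linear in p: (8)p + (40) = 0.
So p = -5.

-5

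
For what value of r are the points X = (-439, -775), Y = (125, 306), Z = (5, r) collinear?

The three points are collinear iff det[XY; XZ] = 0.
This determinant is linear in r: (564)r + (-42864) = 0, so r = 76.

76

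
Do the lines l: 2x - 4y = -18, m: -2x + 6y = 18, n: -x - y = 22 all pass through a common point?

The three lines meet at one point iff the augmented coefficient matrix [aᵢ bᵢ cᵢ] has rank < 3, i.e. its determinant vanishes.
Here the determinant is 52.
Nonzero, so no common point exists.

No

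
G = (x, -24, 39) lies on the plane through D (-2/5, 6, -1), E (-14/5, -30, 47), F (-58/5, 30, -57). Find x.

A normal to the plane is n = DE × DF = (864, -672, -2304/5).
G lies in the plane iff n · DG = 0.
This gives (864)x + (10368/5) = 0, so x = -12/5.

-12/5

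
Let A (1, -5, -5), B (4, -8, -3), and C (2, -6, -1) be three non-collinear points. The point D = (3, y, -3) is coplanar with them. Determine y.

-7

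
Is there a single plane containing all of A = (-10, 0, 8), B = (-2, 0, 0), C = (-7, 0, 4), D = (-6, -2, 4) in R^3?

A normal to the plane through A, B, C is n = AB × AC = (0, 8, 0).
The plane has equation n·P = 0. For D: n·D = -16.
-16 ≠ 0, so D is off the plane.

No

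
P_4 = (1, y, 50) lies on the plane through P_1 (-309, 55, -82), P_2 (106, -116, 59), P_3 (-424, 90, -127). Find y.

A normal to the plane is n = P_1P_2 × P_1P_3 = (2760, 2460, -5140).
P_4 lies in the plane iff n · P_1P_4 = 0.
This gives (2460)y + (41820) = 0, so y = -17.

-17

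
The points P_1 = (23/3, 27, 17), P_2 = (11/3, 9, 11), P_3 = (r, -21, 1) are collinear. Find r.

Direction P_1P_2 = (-4, -18, -6). From the y-coordinate of P_3, the parameter along the line is τ = (-21 − 27)/(-18) = 8/3.
Then r = 23/3 + 8/3·(-4) = -3.

-3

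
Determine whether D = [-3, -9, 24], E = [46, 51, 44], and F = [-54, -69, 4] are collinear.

DE = (49, 60, 20), DF = (-51, -60, -20).
DE × DF = (0, -40, 120).
The cross product is nonzero, so the points do not lie on one line.

No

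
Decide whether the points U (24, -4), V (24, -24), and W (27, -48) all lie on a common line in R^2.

No

UV = (0, -20), UW = (3, -44).
Twice the signed area of △UVW is (0)(-44) − (-20)(3) = 60.
The area is nonzero, so the three points are not collinear.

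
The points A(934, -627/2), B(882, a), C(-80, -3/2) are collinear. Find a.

-595/2

Collinearity: (B − A) must be parallel to (C − A) = (-1014, 312).
Cross-multiplying the components: (a − (-627/2))·(-1014) = (-52)·(312).
Solving gives a = -595/2.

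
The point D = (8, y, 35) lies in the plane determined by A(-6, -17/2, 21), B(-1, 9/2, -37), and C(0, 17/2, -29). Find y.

Coplanarity requires AB · (AC × AD) = 0.
AB = (5, 13, -58), AC = (6, 17, -50); the triple product is linear in y with coefficient -98 and constant term 3969.
Setting it to zero: y = 81/2.

81/2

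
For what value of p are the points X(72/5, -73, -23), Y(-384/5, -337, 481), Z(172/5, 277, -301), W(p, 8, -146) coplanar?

171/5

The points are coplanar iff XY · (XZ × XW) = 0.
Expanding, this is linear in p: (-103008)p + (17614368/5) = 0.
So p = 171/5.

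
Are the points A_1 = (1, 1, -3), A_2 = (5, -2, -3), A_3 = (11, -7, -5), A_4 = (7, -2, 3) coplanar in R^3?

With A_1 as base: A_1A_2 = (4, -3, 0), A_1A_3 = (10, -8, -2), A_1A_4 = (6, -3, 6).
A_1A_3 × A_1A_4 = (-54, -72, 18).
A_1A_2 · (A_1A_3 × A_1A_4) = 0.
The scalar triple product vanishes, so the four points are coplanar.

Yes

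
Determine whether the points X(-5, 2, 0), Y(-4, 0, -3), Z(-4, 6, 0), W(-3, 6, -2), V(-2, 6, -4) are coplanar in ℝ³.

Yes

The plane through X, Y, Z has normal n = XY × XZ = (12, -3, 6) and equation n·P = -66.
Checking the remaining points: n·W = -66, n·V = -66.
All equal -66, so all 5 points lie in one plane.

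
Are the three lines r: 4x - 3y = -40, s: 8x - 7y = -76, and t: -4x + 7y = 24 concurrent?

Yes

The three lines meet at one point iff the augmented coefficient matrix [aᵢ bᵢ cᵢ] has rank < 3, i.e. its determinant vanishes.
Here the determinant is 0.
It vanishes, so the lines are concurrent at (-13, -4).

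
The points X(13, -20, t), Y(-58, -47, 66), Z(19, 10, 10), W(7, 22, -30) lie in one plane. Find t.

74

The points are coplanar iff XY · (XZ × XW) = 0.
Expanding, this is linear in t: (-1608)t + (118992) = 0.
So t = 74.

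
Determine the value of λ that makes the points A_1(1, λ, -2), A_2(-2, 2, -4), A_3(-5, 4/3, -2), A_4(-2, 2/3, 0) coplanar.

4/3

The points are coplanar iff A_1A_2 · (A_1A_3 × A_1A_4) = 0.
Expanding, this is linear in λ: (-12)λ + (16) = 0.
So λ = 4/3.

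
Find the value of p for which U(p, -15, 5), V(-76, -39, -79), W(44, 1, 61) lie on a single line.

Collinearity requires UV × UW = 0; each component is linear in p.
The y-component gives (140)p + (560) = 0, so p = -4.
The remaining components then also vanish.

-4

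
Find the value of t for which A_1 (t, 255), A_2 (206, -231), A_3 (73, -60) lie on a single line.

-172

The three points are collinear iff det[A_1A_2; A_1A_3] = 0.
This determinant is linear in t: (-171)t + (-29412) = 0, so t = -172.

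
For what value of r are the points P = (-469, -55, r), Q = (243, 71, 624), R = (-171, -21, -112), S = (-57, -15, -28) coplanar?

-444

The points are coplanar iff PQ · (PR × PS) = 0.
Expanding, this is linear in r: (-8004)r + (-3553776) = 0.
So r = -444.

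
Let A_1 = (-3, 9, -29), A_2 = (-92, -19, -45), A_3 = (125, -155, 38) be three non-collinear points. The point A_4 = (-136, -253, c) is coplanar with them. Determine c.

-11/2

The plane through A_1, A_2, A_3 has equation −4500x + 3915y + 18180z = -478485.
Substituting A_4: (18180)c + (-378495) = -478485, so c = -11/2.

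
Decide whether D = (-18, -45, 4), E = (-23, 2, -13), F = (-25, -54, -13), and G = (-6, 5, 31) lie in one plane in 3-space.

No

With D as base: DE = (-5, 47, -17), DF = (-7, -9, -17), DG = (12, 50, 27).
DF × DG = (607, -15, -242).
DE · (DF × DG) = 374.
Since 374 ≠ 0, the four points are not coplanar.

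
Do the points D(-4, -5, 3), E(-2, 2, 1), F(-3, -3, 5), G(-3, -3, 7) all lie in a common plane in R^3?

No

A normal to the plane through D, E, F is n = DE × DF = (18, -6, -3).
The plane has equation n·P = -51. For G: n·G = -57.
-57 ≠ -51, so G is off the plane.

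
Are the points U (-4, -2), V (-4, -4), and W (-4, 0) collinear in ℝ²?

UV = (0, -2), UW = (0, 2).
Checking proportionality: UW = -1·UV, so the vectors are parallel and the points are collinear.

Yes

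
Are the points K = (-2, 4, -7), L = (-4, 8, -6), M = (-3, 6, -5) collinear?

KL = (-2, 4, 1), KM = (-1, 2, 2).
KL × KM = (6, 3, 0).
The cross product is nonzero, so the points do not lie on one line.

No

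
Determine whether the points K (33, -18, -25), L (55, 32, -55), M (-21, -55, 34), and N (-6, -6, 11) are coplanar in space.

Yes

The four points are coplanar iff the 3×3 determinant with rows KL, KM, KN is zero.
Rows: (22, 50, -30), (-54, -37, 59), (-39, 12, 36).
Expanding along the first row: (22)(-2040) − (50)(357) + (-30)(-2091) = 0.
Zero determinant ⇒ coplanar.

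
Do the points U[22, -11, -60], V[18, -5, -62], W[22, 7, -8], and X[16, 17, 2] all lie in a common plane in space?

With U as base: UV = (-4, 6, -2), UW = (0, 18, 52), UX = (-6, 28, 62).
UW × UX = (-340, -312, 108).
UV · (UW × UX) = -728.
Since -728 ≠ 0, the four points are not coplanar.

No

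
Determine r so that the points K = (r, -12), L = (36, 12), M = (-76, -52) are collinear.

-6

Collinearity: (K − L) must be parallel to (M − L) = (-112, -64).
Cross-multiplying the components: (r − 36)·(-64) = (-24)·(-112).
Solving gives r = -6.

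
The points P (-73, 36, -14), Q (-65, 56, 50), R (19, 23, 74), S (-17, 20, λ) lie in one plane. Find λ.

Normal to plane PQR: n = (2592, 5184, -1944); plane equation n·X = 24624.
Requiring n·S = 24624: (-1944)λ + (59616) = 24624.
So λ = 18.

18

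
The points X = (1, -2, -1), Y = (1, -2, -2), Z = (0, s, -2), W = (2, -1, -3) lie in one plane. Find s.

Normal to plane XYW: n = (1, -1, 0); plane equation n·P = 3.
Requiring n·Z = 3: (-1)s + (0) = 3.
So s = -3.

-3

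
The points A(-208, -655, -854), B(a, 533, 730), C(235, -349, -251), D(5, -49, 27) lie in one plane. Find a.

Normal to plane ACD: n = (-95832, -261844, 203280); plane equation n·P = 17839756.
Requiring n·B = 17839756: (-95832)a + (8831548) = 17839756.
So a = -94.

-94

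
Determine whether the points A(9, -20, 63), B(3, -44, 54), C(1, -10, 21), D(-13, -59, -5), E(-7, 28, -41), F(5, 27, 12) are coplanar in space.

The plane through A, B, C has normal n = AB × AC = (1098, -180, -252) and equation n·P = -2394.
Checking the remaining points: n·D = -2394, n·E = -2394, n·F = -2394.
All equal -2394, so all 6 points lie in one plane.

Yes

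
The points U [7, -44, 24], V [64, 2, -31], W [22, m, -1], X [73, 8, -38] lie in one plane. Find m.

-24

Normal to plane UVX: n = (8, -96, -72); plane equation n·P = 2552.
Requiring n·W = 2552: (-96)m + (248) = 2552.
So m = -24.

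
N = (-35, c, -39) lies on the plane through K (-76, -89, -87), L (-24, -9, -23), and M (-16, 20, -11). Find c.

The plane through K, L, M has equation −896x − 112y + 868z = 2548.
Substituting N: (-112)c + (-2492) = 2548, so c = -45.

-45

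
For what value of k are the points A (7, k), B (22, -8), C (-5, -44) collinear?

-28

The three points are collinear iff det[AB; AC] = 0.
This determinant is linear in k: (-27)k + (-756) = 0, so k = -28.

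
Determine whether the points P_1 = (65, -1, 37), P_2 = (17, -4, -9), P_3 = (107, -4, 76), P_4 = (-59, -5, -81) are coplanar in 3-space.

Yes

A normal to the plane through P_1, P_2, P_3 is n = P_1P_2 × P_1P_3 = (-255, -60, 270).
The plane has equation n·P = -6525. For P_4: n·P_4 = -6525.
Equal, so P_4 lies in the plane and all four are coplanar.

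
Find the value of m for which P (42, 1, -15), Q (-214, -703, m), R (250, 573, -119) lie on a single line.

Direction PR = (208, 572, -104). From the x-coordinate of Q, the parameter along the line is τ = (-214 − 42)/208 = -16/13.
Then m = (-15) + (-16/13)·(-104) = 113.

113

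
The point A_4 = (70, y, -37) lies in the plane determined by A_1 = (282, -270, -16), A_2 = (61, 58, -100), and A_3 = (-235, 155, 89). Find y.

A normal to the plane is n = A_1A_2 × A_1A_3 = (70140, 66633, 75651).
A_4 lies in the plane iff n · A_1A_4 = 0.
This gives (66633)y + (1532559) = 0, so y = -23.

-23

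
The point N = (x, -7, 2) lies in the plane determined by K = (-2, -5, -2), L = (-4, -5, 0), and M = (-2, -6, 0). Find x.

-2

The plane through K, L, M has equation 2x + 4y + 2z = -28.
Substituting N: (2)x + (-24) = -28, so x = -2.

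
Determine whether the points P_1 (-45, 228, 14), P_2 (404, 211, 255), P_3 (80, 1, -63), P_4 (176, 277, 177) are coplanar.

No

With P_1 as base: P_1P_2 = (449, -17, 241), P_1P_3 = (125, -227, -77), P_1P_4 = (221, 49, 163).
P_1P_3 × P_1P_4 = (-33228, -37392, 56292).
P_1P_2 · (P_1P_3 × P_1P_4) = -717336.
Since -717336 ≠ 0, the four points are not coplanar.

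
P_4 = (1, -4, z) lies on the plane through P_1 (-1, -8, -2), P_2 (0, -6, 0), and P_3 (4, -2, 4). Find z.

The plane through P_1, P_2, P_3 has equation 4y − 4z = -24.
Substituting P_4: (-4)z + (-16) = -24, so z = 2.

2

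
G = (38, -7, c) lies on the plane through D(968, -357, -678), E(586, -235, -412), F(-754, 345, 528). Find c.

-28

Coplanarity requires DE · (DF × DG) = 0.
DE = (-382, 122, 266), DF = (-1722, 702, 1206); the triple product is linear in c with coefficient -58080 and constant term -1626240.
Setting it to zero: c = -28.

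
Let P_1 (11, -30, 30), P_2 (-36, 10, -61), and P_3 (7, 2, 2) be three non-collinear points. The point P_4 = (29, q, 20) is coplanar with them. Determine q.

The plane through P_1, P_2, P_3 has equation 1792x − 952y − 1344z = 7952.
Substituting P_4: (-952)q + (25088) = 7952, so q = 18.

18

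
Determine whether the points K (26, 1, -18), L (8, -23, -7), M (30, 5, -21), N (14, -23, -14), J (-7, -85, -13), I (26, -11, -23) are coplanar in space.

No

The plane through K, L, M has normal n = KL × KM = (28, -10, 24) and equation n·P = 286.
Checking the remaining points: n·N = 286, n·J = 342, n·I = 286.
Since n·J = 342 ≠ 286, J is off the plane and the points are not all coplanar.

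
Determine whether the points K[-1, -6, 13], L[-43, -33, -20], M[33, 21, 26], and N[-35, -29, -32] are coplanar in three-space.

No

With K as base: KL = (-42, -27, -33), KM = (34, 27, 13), KN = (-34, -23, -45).
KM × KN = (-916, 1088, 136).
KL · (KM × KN) = 4608.
Since 4608 ≠ 0, the four points are not coplanar.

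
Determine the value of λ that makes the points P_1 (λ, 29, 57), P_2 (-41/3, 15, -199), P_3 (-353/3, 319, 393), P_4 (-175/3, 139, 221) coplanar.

-64/3

Coplanarity ⇔ det[P_1P_2; P_1P_3; P_1P_4] = 0.
Expanding, this is linear in λ: (-54272)λ + (-3473408/3) = 0.
So λ = -64/3.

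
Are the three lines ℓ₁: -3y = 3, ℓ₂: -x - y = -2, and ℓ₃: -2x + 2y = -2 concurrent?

No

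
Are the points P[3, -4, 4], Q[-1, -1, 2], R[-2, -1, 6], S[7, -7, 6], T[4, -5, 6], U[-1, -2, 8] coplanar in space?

The plane through P, Q, R has normal n = PQ × PR = (12, 18, 3) and equation n·X = -24.
Checking the remaining points: n·S = -24, n·T = -24, n·U = -24.
All equal -24, so all 6 points lie in one plane.

Yes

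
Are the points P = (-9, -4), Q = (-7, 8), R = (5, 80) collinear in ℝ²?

Yes

PQ = (2, 12), PR = (14, 84).
Checking proportionality: PR = 7·PQ, so the vectors are parallel and the points are collinear.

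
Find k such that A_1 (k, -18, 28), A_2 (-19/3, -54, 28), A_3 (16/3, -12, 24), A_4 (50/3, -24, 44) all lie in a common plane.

19/3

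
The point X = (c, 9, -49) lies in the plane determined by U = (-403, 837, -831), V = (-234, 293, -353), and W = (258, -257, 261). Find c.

-12

Coplanarity requires UV · (UW × UX) = 0.
UV = (169, -544, 478), UW = (661, -1094, 1092); the triple product is linear in c with coefficient -71116 and constant term -853392.
Setting it to zero: c = -12.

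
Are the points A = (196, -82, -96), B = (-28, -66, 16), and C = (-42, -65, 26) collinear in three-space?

AB = (-224, 16, 112), AC = (-238, 17, 122).
Comparing components 2 and 3: (16)(122) − (112)(17) = 48 ≠ 0, so AB and AC are not parallel and the points are not collinear.

No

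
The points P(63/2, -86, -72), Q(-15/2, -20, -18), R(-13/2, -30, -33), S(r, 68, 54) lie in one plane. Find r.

Normal to plane PQR: n = (-450, -531, 324); plane equation n·X = 8163.
Requiring n·S = 8163: (-450)r + (-18612) = 8163.
So r = -119/2.

-119/2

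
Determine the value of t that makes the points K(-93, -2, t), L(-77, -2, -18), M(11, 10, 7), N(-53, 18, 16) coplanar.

-19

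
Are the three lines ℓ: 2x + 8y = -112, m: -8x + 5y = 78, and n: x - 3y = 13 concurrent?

Lines aᵢx + bᵢy = cᵢ with pairwise distinct directions are concurrent exactly when det[aᵢ bᵢ cᵢ] = 0.
Here the determinant is -74.
Nonzero, so no common point exists.

No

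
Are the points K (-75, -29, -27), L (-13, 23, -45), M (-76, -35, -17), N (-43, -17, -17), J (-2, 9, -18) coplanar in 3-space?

The plane through K, L, M has normal n = KL × KM = (412, -602, -320) and equation n·P = -4802.
Checking the remaining points: n·N = -2042, n·J = -482.
Since n·N = -2042 ≠ -4802, N is off the plane and the points are not all coplanar.

No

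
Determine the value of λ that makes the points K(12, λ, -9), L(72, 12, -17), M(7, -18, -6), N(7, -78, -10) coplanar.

-48

Coplanarity ⇔ det[KL; KM; KN] = 0.
Expanding, this is linear in λ: (260)λ + (12480) = 0.
So λ = -48.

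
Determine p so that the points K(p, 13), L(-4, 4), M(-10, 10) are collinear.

-13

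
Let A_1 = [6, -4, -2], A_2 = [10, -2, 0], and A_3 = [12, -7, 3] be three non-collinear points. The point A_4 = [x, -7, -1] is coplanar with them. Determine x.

6

The plane through A_1, A_2, A_3 has equation 16x − 8y − 24z = 176.
Substituting A_4: (16)x + (80) = 176, so x = 6.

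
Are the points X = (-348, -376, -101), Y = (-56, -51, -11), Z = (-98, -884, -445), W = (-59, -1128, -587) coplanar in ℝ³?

No

With X as base: XY = (292, 325, 90), XZ = (250, -508, -344), XW = (289, -752, -486).
XZ × XW = (-11800, 22084, -41188).
XY · (XZ × XW) = 24780.
Since 24780 ≠ 0, the four points are not coplanar.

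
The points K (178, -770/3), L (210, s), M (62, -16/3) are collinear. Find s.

Collinearity: (L − K) must be parallel to (M − K) = (-116, 754/3).
Cross-multiplying the components: (s − (-770/3))·(-116) = (32)·(754/3).
Solving gives s = -326.

-326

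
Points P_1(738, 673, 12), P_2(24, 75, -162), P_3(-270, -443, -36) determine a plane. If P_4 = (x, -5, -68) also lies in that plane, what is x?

The plane through P_1, P_2, P_3 has equation −165480x + 141120y + 194040z = -24822000.
Substituting P_4: (-165480)x + (-13900320) = -24822000, so x = 66.

66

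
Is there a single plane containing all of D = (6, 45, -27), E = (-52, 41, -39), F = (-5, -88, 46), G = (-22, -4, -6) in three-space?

A normal to the plane through D, E, F is n = DE × DF = (-1888, 4366, 7670).
The plane has equation n·P = -21948. For G: n·G = -21948.
Equal, so G lies in the plane and all four are coplanar.

Yes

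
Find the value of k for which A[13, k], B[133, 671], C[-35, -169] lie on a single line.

71

Collinearity: (A − B) must be parallel to (C − B) = (-168, -840).
Cross-multiplying the components: (k − 671)·(-168) = (-120)·(-840).
Solving gives k = 71.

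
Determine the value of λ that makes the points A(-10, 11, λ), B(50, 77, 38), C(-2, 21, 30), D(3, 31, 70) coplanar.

Coplanarity ⇔ det[AB; AC; AD] = 0.
Expanding, this is linear in λ: (240)λ + (-4080) = 0.
So λ = 17.

17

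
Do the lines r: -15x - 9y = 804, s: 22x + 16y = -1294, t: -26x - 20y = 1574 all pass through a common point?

Lines aᵢx + bᵢy = cᵢ with pairwise distinct directions are concurrent exactly when det[aᵢ bᵢ cᵢ] = 0.
Here the determinant is 0.
It vanishes, so the lines are concurrent at (-29, -41).

Yes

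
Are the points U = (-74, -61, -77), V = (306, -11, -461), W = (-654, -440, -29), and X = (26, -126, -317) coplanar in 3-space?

Yes

With U as base: UV = (380, 50, -384), UW = (-580, -379, 48), UX = (100, -65, -240).
UW × UX = (94080, -134400, 75600).
UV · (UW × UX) = 0.
The scalar triple product vanishes, so the four points are coplanar.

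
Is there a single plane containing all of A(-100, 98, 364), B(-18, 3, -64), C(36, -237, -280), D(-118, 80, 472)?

No

With A as base: AB = (82, -95, -428), AC = (136, -335, -644), AD = (-18, -18, 108).
AC × AD = (-47772, -3096, -8478).
AB · (AC × AD) = 5400.
Since 5400 ≠ 0, the four points are not coplanar.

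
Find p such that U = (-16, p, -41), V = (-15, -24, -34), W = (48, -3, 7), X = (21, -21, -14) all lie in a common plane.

Coplanarity ⇔ det[UV; UW; UX] = 0.
Expanding, this is linear in p: (-216)p + (-8856) = 0.
So p = -41.

-41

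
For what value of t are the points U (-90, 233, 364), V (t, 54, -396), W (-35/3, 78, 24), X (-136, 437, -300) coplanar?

Normal to plane UWX: n = (172280, 202960/3, 8850); plane equation n·P = 10438280/3.
Requiring n·V = 10438280/3: (172280)t + (148680) = 10438280/3.
So t = 58/3.

58/3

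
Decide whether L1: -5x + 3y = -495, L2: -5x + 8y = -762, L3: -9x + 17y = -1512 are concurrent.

The three lines meet at one point iff the augmented coefficient matrix [aᵢ bᵢ cᵢ] has rank < 3, i.e. its determinant vanishes.
Here the determinant is 39.
Nonzero, so no common point exists.

No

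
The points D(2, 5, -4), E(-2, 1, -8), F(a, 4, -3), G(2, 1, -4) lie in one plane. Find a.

3

Normal to plane DEG: n = (-16, 0, 16); plane equation n·P = -96.
Requiring n·F = -96: (-16)a + (-48) = -96.
So a = 3.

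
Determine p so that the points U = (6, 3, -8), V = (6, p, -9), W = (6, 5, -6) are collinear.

2

Collinearity requires UV × UW = 0; each component is linear in p.
The x-component gives (2)p + (-4) = 0, so p = 2.
The remaining components then also vanish.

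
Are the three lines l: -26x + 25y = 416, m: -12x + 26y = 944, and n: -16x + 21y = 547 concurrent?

Intersecting l and m: solving the 2×2 system gives (x, y) = (34, 52).
Substitute into n: (-16)(34) + (21)(52) = 548.
But n requires 547 ≠ 548, so the three lines have no common point.

No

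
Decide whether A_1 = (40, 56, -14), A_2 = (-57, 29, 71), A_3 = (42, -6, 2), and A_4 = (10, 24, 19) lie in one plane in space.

Yes

With A_1 as base: A_1A_2 = (-97, -27, 85), A_1A_3 = (2, -62, 16), A_1A_4 = (-30, -32, 33).
A_1A_3 × A_1A_4 = (-1534, -546, -1924).
A_1A_2 · (A_1A_3 × A_1A_4) = 0.
The scalar triple product vanishes, so the four points are coplanar.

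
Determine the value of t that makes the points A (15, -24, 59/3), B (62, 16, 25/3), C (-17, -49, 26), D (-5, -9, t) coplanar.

14/3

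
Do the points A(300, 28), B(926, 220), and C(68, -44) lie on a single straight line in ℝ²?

No

AB = (626, 192), AC = (-232, -72).
det[AB; AC] = (626)(-72) − (192)(-232) = -528.
The determinant is nonzero, so they are not collinear.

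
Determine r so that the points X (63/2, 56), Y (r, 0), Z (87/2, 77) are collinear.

The three points are collinear iff det[XY; XZ] = 0.
This determinant is linear in r: (21)r + (21/2) = 0, so r = -1/2.

-1/2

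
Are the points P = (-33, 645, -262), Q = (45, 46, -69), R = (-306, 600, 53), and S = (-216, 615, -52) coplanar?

A normal to the plane through P, Q, R is n = PQ × PR = (-180000, -77259, -167037).
The plane has equation n·X = -128361. For S: n·S = 51639.
51639 ≠ -128361, so S is off the plane.

No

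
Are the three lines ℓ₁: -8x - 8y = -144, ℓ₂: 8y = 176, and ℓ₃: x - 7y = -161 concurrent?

No

Intersecting ℓ₁ and ℓ₂: solving the 2×2 system gives (x, y) = (-4, 22).
Substitute into ℓ₃: (1)(-4) + (-7)(22) = -158.
But ℓ₃ requires -161 ≠ -158, so the three lines have no common point.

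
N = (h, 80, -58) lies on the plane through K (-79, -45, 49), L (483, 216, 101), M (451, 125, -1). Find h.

448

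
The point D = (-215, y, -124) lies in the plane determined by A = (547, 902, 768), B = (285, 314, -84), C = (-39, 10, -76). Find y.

The plane through A, B, C has equation −263712x + 278144y − 110864z = 21491872.
Substituting D: (278144)y + (70445216) = 21491872, so y = -176.

-176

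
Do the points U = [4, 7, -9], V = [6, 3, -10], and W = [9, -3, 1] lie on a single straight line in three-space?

UV = (2, -4, -1), UW = (5, -10, 10).
UV × UW = (-50, -25, 0).
The cross product is nonzero, so the points do not lie on one line.

No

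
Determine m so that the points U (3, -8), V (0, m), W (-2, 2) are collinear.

Collinearity: (V − U) must be parallel to (W − U) = (-5, 10).
Cross-multiplying the components: (m − (-8))·(-5) = (-3)·(10).
Solving gives m = -2.

-2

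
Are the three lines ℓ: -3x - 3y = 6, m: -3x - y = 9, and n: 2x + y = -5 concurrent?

Lines aᵢx + bᵢy = cᵢ with pairwise distinct directions are concurrent exactly when det[aᵢ bᵢ cᵢ] = 0.
Here the determinant is -3.
Nonzero, so no common point exists.

No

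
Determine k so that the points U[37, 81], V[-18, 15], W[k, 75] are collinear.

32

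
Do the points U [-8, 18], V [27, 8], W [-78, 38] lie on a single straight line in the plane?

Yes

UV = (35, -10), UW = (-70, 20).
Twice the signed area of △UVW is (35)(20) − (-10)(-70) = 0.
The triangle is degenerate (zero area), so the points are collinear.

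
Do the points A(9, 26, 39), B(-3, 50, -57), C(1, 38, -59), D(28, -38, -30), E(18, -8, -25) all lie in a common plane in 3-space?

Yes

The plane through A, B, C has normal n = AB × AC = (-1200, -408, 48) and equation n·P = -19536.
Checking the remaining points: n·D = -19536, n·E = -19536.
All equal -19536, so all 5 points lie in one plane.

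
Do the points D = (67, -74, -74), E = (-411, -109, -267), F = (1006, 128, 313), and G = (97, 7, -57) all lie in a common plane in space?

No

With D as base: DE = (-478, -35, -193), DF = (939, 202, 387), DG = (30, 81, 17).
DF × DG = (-27913, -4353, 69999).
DE · (DF × DG) = -15038.
Since -15038 ≠ 0, the four points are not coplanar.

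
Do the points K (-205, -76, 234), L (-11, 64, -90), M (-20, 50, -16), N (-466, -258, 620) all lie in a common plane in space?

Yes

A normal to the plane through K, L, M is n = KL × KM = (5824, -11440, -1456).
The plane has equation n·P = -665184. For N: n·N = -665184.
Equal, so N lies in the plane and all four are coplanar.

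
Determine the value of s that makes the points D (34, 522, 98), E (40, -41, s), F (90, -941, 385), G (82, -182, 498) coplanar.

15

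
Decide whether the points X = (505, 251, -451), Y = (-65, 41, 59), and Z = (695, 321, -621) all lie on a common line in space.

Yes

XY = (-570, -210, 510), XZ = (190, 70, -170).
Each component of XZ is -1/3 times the corresponding component of XY, so XZ = -1/3·XY and the points are collinear.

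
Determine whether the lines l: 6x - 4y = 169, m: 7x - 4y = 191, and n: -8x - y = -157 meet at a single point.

No

The three lines meet at one point iff the augmented coefficient matrix [aᵢ bᵢ cᵢ] has rank < 3, i.e. its determinant vanishes.
Here the determinant is 39.
Nonzero, so no common point exists.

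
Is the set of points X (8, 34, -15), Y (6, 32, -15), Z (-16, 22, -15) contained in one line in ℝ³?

No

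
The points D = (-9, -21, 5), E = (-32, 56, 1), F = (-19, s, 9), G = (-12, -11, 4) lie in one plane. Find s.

13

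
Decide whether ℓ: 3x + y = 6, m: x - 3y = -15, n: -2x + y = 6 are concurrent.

The three lines meet at one point iff the augmented coefficient matrix [aᵢ bᵢ cᵢ] has rank < 3, i.e. its determinant vanishes.
Here the determinant is -15.
Nonzero, so no common point exists.

No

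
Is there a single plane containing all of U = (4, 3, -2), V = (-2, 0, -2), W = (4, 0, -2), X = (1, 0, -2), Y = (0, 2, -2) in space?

The plane through U, V, W has normal n = UV × UW = (0, 0, 18) and equation n·P = -36.
Checking the remaining points: n·X = -36, n·Y = -36.
All equal -36, so all 5 points lie in one plane.

Yes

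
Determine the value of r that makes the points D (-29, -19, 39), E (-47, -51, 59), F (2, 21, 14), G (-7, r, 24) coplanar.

5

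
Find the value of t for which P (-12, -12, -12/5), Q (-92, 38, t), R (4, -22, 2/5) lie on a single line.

-82/5

Collinearity requires PQ × PR = 0; each component is linear in t.
The x-component gives (10)t + (164) = 0, so t = -82/5.
The remaining components then also vanish.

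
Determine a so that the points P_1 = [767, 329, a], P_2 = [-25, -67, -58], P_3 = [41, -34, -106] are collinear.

Collinearity requires P_1P_2 × P_1P_3 = 0; each component is linear in a.
The x-component gives (33)a + (20922) = 0, so a = -634.
The remaining components then also vanish.

-634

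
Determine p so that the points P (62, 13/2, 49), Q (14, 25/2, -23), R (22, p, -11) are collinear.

Direction PQ = (-48, 6, -72). From the x-coordinate of R, the parameter along the line is τ = (22 − 62)/(-48) = 5/6.
Then p = 13/2 + 5/6·(6) = 23/2.

23/2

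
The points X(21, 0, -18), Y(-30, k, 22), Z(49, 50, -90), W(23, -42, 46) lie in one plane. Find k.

The points are coplanar iff XY · (XZ × XW) = 0.
Expanding, this is linear in k: (-1936)k + (-60016) = 0.
So k = -31.

-31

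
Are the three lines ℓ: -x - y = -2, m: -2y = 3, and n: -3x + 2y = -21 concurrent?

No

Intersecting ℓ and m: solving the 2×2 system gives (x, y) = (7/2, -3/2).
Substitute into n: (-3)(7/2) + (2)(-3/2) = -27/2.
But n requires -21 ≠ -27/2, so the three lines have no common point.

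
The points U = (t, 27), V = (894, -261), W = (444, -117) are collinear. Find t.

-6

Collinearity: (U − V) must be parallel to (W − V) = (-450, 144).
Cross-multiplying the components: (t − 894)·(144) = (288)·(-450).
Solving gives t = -6.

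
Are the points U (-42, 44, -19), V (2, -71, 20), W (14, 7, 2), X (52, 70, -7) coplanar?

No

The four points are coplanar iff the 3×3 determinant with rows UV, UW, UX is zero.
Rows: (44, -115, 39), (56, -37, 21), (94, 26, 12).
Expanding along the first row: (44)(-990) − (-115)(-1302) + (39)(4934) = -864.
Nonzero ⇒ not coplanar.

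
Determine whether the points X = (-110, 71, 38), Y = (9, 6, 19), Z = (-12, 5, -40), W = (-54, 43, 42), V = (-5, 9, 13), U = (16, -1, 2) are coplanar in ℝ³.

The plane through X, Y, Z has normal n = XY × XZ = (3816, 7420, -1484) and equation n·P = 50668.
Checking the remaining points: n·W = 50668, n·V = 28408, n·U = 50668.
Since n·V = 28408 ≠ 50668, V is off the plane and the points are not all coplanar.

No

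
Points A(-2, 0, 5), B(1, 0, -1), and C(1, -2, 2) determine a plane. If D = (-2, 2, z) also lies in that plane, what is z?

2

Coplanarity requires AB · (AC × AD) = 0.
AB = (3, 0, -6), AC = (3, -2, -3); the triple product is linear in z with coefficient -6 and constant term 12.
Setting it to zero: z = 2.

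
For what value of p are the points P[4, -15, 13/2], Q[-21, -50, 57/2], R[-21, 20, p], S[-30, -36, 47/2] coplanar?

-11/2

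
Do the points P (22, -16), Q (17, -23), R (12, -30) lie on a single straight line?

Yes

PQ = (-5, -7), PR = (-10, -14).
det[PQ; PR] = (-5)(-14) − (-7)(-10) = 0.
The determinant is zero, so the points are collinear.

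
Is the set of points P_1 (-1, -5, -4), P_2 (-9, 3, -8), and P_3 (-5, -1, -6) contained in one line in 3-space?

Yes

P_1P_2 = (-8, 8, -4), P_1P_3 = (-4, 4, -2).
P_1P_2 × P_1P_3 = (0, 0, 0).
The cross product vanishes, so the three points are collinear.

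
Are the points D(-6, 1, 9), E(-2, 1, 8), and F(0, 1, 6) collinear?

No

DE = (4, 0, -1), DF = (6, 0, -3).
Comparing components 3 and 1: (-1)(6) − (4)(-3) = 6 ≠ 0, so DE and DF are not parallel and the points are not collinear.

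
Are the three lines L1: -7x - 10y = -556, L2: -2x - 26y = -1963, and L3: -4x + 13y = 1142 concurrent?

No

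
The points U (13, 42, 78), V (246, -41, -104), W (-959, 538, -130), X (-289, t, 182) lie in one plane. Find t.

170

Coplanarity ⇔ det[UV; UW; UX] = 0.
Expanding, this is linear in t: (225368)t + (-38312560) = 0.
So t = 170.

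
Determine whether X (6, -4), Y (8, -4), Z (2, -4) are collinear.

XY = (2, 0), XZ = (-4, 0).
Twice the signed area of △XYZ is (2)(0) − (0)(-4) = 0.
The triangle is degenerate (zero area), so the points are collinear.

Yes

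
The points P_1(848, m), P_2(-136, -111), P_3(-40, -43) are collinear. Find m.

The three points are collinear iff det[P_1P_2; P_1P_3] = 0.
This determinant is linear in m: (96)m + (-56256) = 0, so m = 586.

586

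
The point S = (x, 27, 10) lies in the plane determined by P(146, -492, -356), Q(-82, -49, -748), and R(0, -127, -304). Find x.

-29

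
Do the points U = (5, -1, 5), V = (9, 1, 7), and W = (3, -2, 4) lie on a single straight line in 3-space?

UV = (4, 2, 2), UW = (-2, -1, -1).
UV × UW = (0, 0, 0).
The cross product vanishes, so the three points are collinear.

Yes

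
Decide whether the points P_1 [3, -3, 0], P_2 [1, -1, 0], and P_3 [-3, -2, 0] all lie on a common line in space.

No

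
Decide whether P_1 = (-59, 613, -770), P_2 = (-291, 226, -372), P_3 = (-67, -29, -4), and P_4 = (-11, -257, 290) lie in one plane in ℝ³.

No

With P_1 as base: P_1P_2 = (-232, -387, 398), P_1P_3 = (-8, -642, 766), P_1P_4 = (48, -870, 1060).
P_1P_3 × P_1P_4 = (-14100, 45248, 37776).
P_1P_2 · (P_1P_3 × P_1P_4) = 795072.
Since 795072 ≠ 0, the four points are not coplanar.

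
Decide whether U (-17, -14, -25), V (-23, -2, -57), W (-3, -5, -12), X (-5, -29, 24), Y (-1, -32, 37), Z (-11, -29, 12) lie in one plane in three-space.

Yes

The plane through U, V, W has normal n = UV × UW = (444, -370, -222) and equation n·P = 3182.
Checking the remaining points: n·X = 3182, n·Y = 3182, n·Z = 3182.
All equal 3182, so all 6 points lie in one plane.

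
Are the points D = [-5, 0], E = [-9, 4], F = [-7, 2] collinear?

Yes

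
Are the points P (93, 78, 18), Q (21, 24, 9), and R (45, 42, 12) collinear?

Yes

PQ = (-72, -54, -9), PR = (-48, -36, -6).
Each component of PR is 2/3 times the corresponding component of PQ, so PR = 2/3·PQ and the points are collinear.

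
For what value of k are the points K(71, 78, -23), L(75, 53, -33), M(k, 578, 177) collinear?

-9

Direction KL = (4, -25, -10). From the y-coordinate of M, the parameter along the line is τ = (578 − 78)/(-25) = -20.
Then k = 71 + (-20)·(4) = -9.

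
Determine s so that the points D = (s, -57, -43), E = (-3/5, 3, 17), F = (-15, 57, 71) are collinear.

Collinearity requires DE × DF = 0; each component is linear in s.
The y-component gives (54)s + (-4158/5) = 0, so s = 77/5.
The remaining components then also vanish.

77/5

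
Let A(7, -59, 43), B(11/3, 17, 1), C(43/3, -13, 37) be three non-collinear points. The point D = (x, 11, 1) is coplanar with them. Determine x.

7/3

The plane through A, B, C has equation 1476x − 328y − (2132/3)z = -2624/3.
Substituting D: (1476)x + (-12956/3) = -2624/3, so x = 7/3.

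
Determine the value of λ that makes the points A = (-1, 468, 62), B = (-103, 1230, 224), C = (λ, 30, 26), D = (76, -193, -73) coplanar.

-61

Coplanarity ⇔ det[AB; AC; AD] = 0.
Expanding, this is linear in λ: (-4212)λ + (-256932) = 0.
So λ = -61.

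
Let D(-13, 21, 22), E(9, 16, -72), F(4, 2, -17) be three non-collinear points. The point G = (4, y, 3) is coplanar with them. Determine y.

-7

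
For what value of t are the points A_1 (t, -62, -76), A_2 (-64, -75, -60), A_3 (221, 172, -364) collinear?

-49

Direction A_2A_3 = (285, 247, -304). From the y-coordinate of A_1, the parameter along the line is τ = (-62 − (-75))/247 = 1/19.
Then t = (-64) + 1/19·(285) = -49.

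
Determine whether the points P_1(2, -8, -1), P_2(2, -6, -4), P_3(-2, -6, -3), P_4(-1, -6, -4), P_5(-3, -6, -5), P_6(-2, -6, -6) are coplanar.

No

The plane through P_1, P_2, P_3 has normal n = P_1P_2 × P_1P_3 = (2, 12, 8) and equation n·P = -100.
Checking the remaining points: n·P_4 = -106, n·P_5 = -118, n·P_6 = -124.
Since n·P_4 = -106 ≠ -100, P_4 is off the plane and the points are not all coplanar.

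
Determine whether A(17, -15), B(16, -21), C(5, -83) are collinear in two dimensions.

No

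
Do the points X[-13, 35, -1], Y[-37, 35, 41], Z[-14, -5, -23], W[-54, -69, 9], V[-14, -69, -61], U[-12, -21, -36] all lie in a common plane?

The plane through X, Y, Z has normal n = XY × XZ = (1680, -570, 960) and equation n·P = -42750.
Checking the remaining points: n·W = -42750, n·V = -42750, n·U = -42750.
All equal -42750, so all 6 points lie in one plane.

Yes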